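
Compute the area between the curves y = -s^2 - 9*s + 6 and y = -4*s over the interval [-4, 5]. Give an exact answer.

739/6

The difference (-s^2 - 9*s + 6) - (-4*s) = -s^2 - 5*s + 6 changes sign at s = 1 inside [-4, 5], so split the integral there.
∫[-4,1] (-s^2 - 5*s + 6) ds = 275/6.
∫[1,5] (-s^2 - 5*s + 6) ds = -232/3; the area of that piece is 232/3.
Total area = 275/6 + 232/3 = 739/6.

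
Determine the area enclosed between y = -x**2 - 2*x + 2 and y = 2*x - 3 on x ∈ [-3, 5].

96

The difference (-x**2 - 2*x + 2) - (2*x - 3) = -x**2 - 4*x + 5 changes sign at x = 1 inside [-3, 5], so split the integral there.
∫[-3,1] (-x**2 - 4*x + 5) dx = 80/3.
∫[1,5] (-x**2 - 4*x + 5) dx = -208/3; the area of that piece is 208/3.
Total area = 80/3 + 208/3 = 96.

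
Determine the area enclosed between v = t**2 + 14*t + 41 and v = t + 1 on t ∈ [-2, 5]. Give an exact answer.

On [-2, 5], (t**2 + 14*t + 41) - (t + 1) = t**2 + 13*t + 40 is ≥ 0 throughout, so the area is a single integral of |t**2 + 13*t + 40|.
∫[-2,5] (t**2 + 13*t + 40) dt = 2765/6.

2765/6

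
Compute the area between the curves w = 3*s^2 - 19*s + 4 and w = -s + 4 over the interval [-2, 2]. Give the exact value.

The difference (3*s^2 - 19*s + 4) - (-s + 4) = 3*s^2 - 18*s changes sign at s = 0 inside [-2, 2], so split the integral there.
∫[-2,0] (3*s^2 - 18*s) ds = 44.
∫[0,2] (3*s^2 - 18*s) ds = -28; the area of that piece is 28.
Total area = 44 + 28 = 72.

72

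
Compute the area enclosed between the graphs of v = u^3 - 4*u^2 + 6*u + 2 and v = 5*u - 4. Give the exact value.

71/6

Set the curves equal: u^3 - 4*u^2 + 6*u + 2 = 5*u - 4, so u^3 - 4*u^2 + u + 6 = 0, which factors as (u - 3)*(u - 2)*(u + 1) = 0. The curves meet at u = -1, 2, 3.
On [-1, 2], v = u^3 - 4*u^2 + 6*u + 2 is on top; that piece has area ∫[-1,2] (u^3 - 4*u^2 + u + 6) du = 45/4.
On [2, 3], v = 5*u - 4 is on top; that piece has area ∫[2,3] (-(u^3 - 4*u^2 + u + 6)) du = 7/12.
Total enclosed area = 45/4 + 7/12 = 71/6.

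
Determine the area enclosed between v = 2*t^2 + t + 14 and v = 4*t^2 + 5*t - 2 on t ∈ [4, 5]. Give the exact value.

128/3

On [4, 5], (2*t^2 + t + 14) - (4*t^2 + 5*t - 2) = -2*t^2 - 4*t + 16 is ≤ 0 throughout, so the area is a single integral of |-2*t^2 - 4*t + 16|.
∫[4,5] (-2*t^2 - 4*t + 16) dt = -128/3; the area of that piece is 128/3.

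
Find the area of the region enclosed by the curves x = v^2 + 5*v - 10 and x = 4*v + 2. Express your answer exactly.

Both boundary curves give x as a function of v, so integrate with respect to v. Setting them equal: v^2 + v - 12 = 0, i.e. (v - 3)*(v + 4) = 0, so they meet at v = -4, 3.
For v in [-4, 3], x = v^2 + 5*v - 10 is on the left; area = ∫[-4,3] (-(v^2 + v - 12)) dv = 343/6.

343/6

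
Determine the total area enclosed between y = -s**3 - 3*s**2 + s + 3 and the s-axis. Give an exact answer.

The curve meets the s-axis where -s**3 - 3*s**2 + s + 3 = 0, i.e. -(s - 1)*(s + 1)*(s + 3) = 0, at s = -3, -1, 1.
On [-3, -1] the curve lies below the axis; ∫[-3,-1] (-s**3 - 3*s**2 + s + 3) ds = -4, giving area 4.
On [-1, 1] the curve lies above the axis; ∫[-1,1] (-s**3 - 3*s**2 + s + 3) ds = 4, giving area 4.
Total area = 4 + 4 = 8.

8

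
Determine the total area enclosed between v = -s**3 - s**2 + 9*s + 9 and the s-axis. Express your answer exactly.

148/3

The curve meets the s-axis where -s**3 - s**2 + 9*s + 9 = 0, i.e. -(s - 3)*(s + 1)*(s + 3) = 0, at s = -3, -1, 3.
On [-3, -1] the curve lies below the axis; ∫[-3,-1] (-s**3 - s**2 + 9*s + 9) ds = -20/3, giving area 20/3.
On [-1, 3] the curve lies above the axis; ∫[-1,3] (-s**3 - s**2 + 9*s + 9) ds = 128/3, giving area 128/3.
Total area = 20/3 + 128/3 = 148/3.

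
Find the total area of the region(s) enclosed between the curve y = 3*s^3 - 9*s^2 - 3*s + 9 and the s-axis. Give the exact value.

24

The curve meets the s-axis where 3*s^3 - 9*s^2 - 3*s + 9 = 0, i.e. 3*(s - 3)*(s - 1)*(s + 1) = 0, at s = -1, 1, 3.
On [-1, 1] the curve lies above the axis; ∫[-1,1] (3*s^3 - 9*s^2 - 3*s + 9) ds = 12, giving area 12.
On [1, 3] the curve lies below the axis; ∫[1,3] (3*s^3 - 9*s^2 - 3*s + 9) ds = -12, giving area 12.
Total area = 12 + 12 = 24.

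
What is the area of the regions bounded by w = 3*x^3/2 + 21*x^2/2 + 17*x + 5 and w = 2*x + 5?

Set the curves equal: 3*x^3/2 + 21*x^2/2 + 17*x + 5 = 2*x + 5, so 3*x^3/2 + 21*x^2/2 + 15*x = 0, which factors as 3*x*(x + 2)*(x + 5)/2 = 0. The curves meet at x = -5, -2, 0.
On [-5, -2], w = 3*x^3/2 + 21*x^2/2 + 17*x + 5 is on top; that piece has area ∫[-5,-2] (3*x^3/2 + 21*x^2/2 + 15*x) dx = 189/8.
On [-2, 0], w = 2*x + 5 is on top; that piece has area ∫[-2,0] (-(3*x^3/2 + 21*x^2/2 + 15*x)) dx = 8.
Total enclosed area = 189/8 + 8 = 253/8.

253/8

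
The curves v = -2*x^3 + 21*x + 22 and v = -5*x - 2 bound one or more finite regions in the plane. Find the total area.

407/2

Set the curves equal: -2*x^3 + 21*x + 22 = -5*x - 2, so -2*x^3 + 26*x + 24 = 0, which factors as -2*(x - 4)*(x + 1)*(x + 3) = 0. The curves meet at x = -3, -1, 4.
On [-3, -1], v = -5*x - 2 is on top; that piece has area ∫[-3,-1] (-(-2*x^3 + 26*x + 24)) dx = 16.
On [-1, 4], v = -2*x^3 + 21*x + 22 is on top; that piece has area ∫[-1,4] (-2*x^3 + 26*x + 24) dx = 375/2.
Total enclosed area = 16 + 375/2 = 407/2.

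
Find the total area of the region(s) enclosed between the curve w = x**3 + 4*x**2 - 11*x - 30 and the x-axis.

The curve meets the x-axis where x**3 + 4*x**2 - 11*x - 30 = 0, i.e. (x - 3)*(x + 2)*(x + 5) = 0, at x = -5, -2, 3.
On [-5, -2] the curve lies above the axis; ∫[-5,-2] (x**3 + 4*x**2 - 11*x - 30) dx = 117/4, giving area 117/4.
On [-2, 3] the curve lies below the axis; ∫[-2,3] (x**3 + 4*x**2 - 11*x - 30) dx = -1375/12, giving area 1375/12.
Total area = 117/4 + 1375/12 = 863/6.

863/6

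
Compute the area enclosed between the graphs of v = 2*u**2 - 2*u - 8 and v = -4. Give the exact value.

9

Set the curves equal: 2*u**2 - 2*u - 8 = -4, so 2*u**2 - 2*u - 4 = 0, which factors as 2*(u - 2)*(u + 1) = 0. The curves meet at u = -1, 2.
On [-1, 2], v = -4 is on top; that piece has area ∫[-1,2] (-(2*u**2 - 2*u - 4)) du = 9.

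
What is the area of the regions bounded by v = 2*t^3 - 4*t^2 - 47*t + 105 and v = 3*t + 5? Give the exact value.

Set the curves equal: 2*t^3 - 4*t^2 - 47*t + 105 = 3*t + 5, so 2*t^3 - 4*t^2 - 50*t + 100 = 0, which factors as 2*(t - 5)*(t - 2)*(t + 5) = 0. The curves meet at t = -5, 2, 5.
On [-5, 2], v = 2*t^3 - 4*t^2 - 47*t + 105 is on top; that piece has area ∫[-5,2] (2*t^3 - 4*t^2 - 50*t + 100) dt = 4459/6.
On [2, 5], v = 3*t + 5 is on top; that piece has area ∫[2,5] (-(2*t^3 - 4*t^2 - 50*t + 100)) dt = 153/2.
Total enclosed area = 4459/6 + 153/2 = 2459/3.

2459/3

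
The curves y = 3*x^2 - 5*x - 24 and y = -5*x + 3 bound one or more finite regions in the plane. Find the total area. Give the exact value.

Set the curves equal: 3*x^2 - 5*x - 24 = -5*x + 3, so 3*x^2 - 27 = 0, which factors as 3*(x - 3)*(x + 3) = 0. The curves meet at x = -3, 3.
On [-3, 3], y = -5*x + 3 is on top; that piece has area ∫[-3,3] (-(3*x^2 - 27)) dx = 108.

108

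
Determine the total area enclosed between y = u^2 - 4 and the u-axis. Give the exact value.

32/3

The curve meets the u-axis where u^2 - 4 = 0, i.e. (u - 2)*(u + 2) = 0, at u = -2, 2.
On [-2, 2] the curve lies below the axis; ∫[-2,2] (u^2 - 4) du = -32/3, giving area 32/3.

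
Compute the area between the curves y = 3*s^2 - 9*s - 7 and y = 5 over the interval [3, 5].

The difference (3*s^2 - 9*s - 7) - (5) = 3*s^2 - 9*s - 12 changes sign at s = 4 inside [3, 5], so split the integral there.
∫[3,4] (3*s^2 - 9*s - 12) ds = -13/2; the area of that piece is 13/2.
∫[4,5] (3*s^2 - 9*s - 12) ds = 17/2.
Total area = 13/2 + 17/2 = 15.

15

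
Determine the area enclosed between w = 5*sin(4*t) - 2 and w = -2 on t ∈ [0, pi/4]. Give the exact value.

On [0, pi/4], (5*sin(4*t) - 2) - (-2) = 5*sin(4*t) is ≥ 0 throughout, so the area is a single integral of |5*sin(4*t)|.
∫[0,pi/4] (5*sin(4*t)) dt = 5/2.

5/2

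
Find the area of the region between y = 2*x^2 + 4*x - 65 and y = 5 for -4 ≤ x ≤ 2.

396

On [-4, 2], (2*x^2 + 4*x - 65) - (5) = 2*x^2 + 4*x - 70 is ≤ 0 throughout, so the area is a single integral of |2*x^2 + 4*x - 70|.
∫[-4,2] (2*x^2 + 4*x - 70) dx = -396; the area of that piece is 396.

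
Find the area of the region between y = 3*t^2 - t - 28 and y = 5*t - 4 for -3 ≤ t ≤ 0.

38

The difference (3*t^2 - t - 28) - (5*t - 4) = 3*t^2 - 6*t - 24 changes sign at t = -2 inside [-3, 0], so split the integral there.
∫[-3,-2] (3*t^2 - 6*t - 24) dt = 10.
∫[-2,0] (3*t^2 - 6*t - 24) dt = -28; the area of that piece is 28.
Total area = 10 + 28 = 38.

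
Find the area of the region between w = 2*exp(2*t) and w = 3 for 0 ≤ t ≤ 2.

The difference (2*exp(2*t)) - (3) = 2*exp(2*t) - 3 changes sign at t = -log(2)/2 + log(3)/2 inside [0, 2], so split the integral there.
∫[0,-log(2)/2 + log(3)/2] (2*exp(2*t) - 3) dt = log(2*sqrt(6)/9) + 1/2; the area of that piece is -1/2 + log(3*sqrt(6)/4).
∫[-log(2)/2 + log(3)/2,2] (2*exp(2*t) - 3) dt = -15/2 - 3*log(2)/2 + 3*log(3)/2 + exp(4).
Total area = (-1/2 + log(3*sqrt(6)/4)) + (-15/2 - 3*log(2)/2 + 3*log(3)/2 + exp(4)) = -8 - 7*log(2)/2 + log(6)/2 + 5*log(3)/2 + exp(4).

-8 - 7*log(2)/2 + log(6)/2 + 5*log(3)/2 + exp(4)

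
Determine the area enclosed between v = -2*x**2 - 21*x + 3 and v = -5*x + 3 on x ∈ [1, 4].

On [1, 4], (-2*x**2 - 21*x + 3) - (-5*x + 3) = -2*x**2 - 16*x is ≤ 0 throughout, so the area is a single integral of |-2*x**2 - 16*x|.
∫[1,4] (-2*x**2 - 16*x) dx = -162; the area of that piece is 162.

162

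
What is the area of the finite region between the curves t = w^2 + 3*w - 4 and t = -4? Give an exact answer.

Both boundary curves give t as a function of w, so integrate with respect to w. Setting them equal: w^2 + 3*w = 0, i.e. w*(w + 3) = 0, so they meet at w = -3, 0.
For w in [-3, 0], t = w^2 + 3*w - 4 is on the left; area = ∫[-3,0] (-(w^2 + 3*w)) dw = 9/2.

9/2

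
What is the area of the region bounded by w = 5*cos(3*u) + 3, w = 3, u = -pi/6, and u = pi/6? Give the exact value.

On [-pi/6, pi/6], (5*cos(3*u) + 3) - (3) = 5*cos(3*u) is ≥ 0 throughout, so the area is a single integral of |5*cos(3*u)|.
∫[-pi/6,pi/6] (5*cos(3*u)) du = 10/3.

10/3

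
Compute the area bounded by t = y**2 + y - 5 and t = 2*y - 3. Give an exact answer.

Both boundary curves give t as a function of y, so integrate with respect to y. Setting them equal: y**2 - y - 2 = 0, i.e. (y - 2)*(y + 1) = 0, so they meet at y = -1, 2.
For y in [-1, 2], t = y**2 + y - 5 is on the left; area = ∫[-1,2] (-(y**2 - y - 2)) dy = 9/2.

9/2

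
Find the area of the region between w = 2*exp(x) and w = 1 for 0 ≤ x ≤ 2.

-4 + 2*exp(2)

On [0, 2], (2*exp(x)) - (1) = 2*exp(x) - 1 is ≥ 0 throughout, so the area is a single integral of |2*exp(x) - 1|.
∫[0,2] (2*exp(x) - 1) dx = -4 + 2*exp(2).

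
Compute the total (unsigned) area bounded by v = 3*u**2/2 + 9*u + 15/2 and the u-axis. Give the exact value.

The curve meets the u-axis where 3*u**2/2 + 9*u + 15/2 = 0, i.e. 3*(u + 1)*(u + 5)/2 = 0, at u = -5, -1.
On [-5, -1] the curve lies below the axis; ∫[-5,-1] (3*u**2/2 + 9*u + 15/2) du = -16, giving area 16.

16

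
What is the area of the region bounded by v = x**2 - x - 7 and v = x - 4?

32/3

Set the curves equal: x**2 - x - 7 = x - 4, so x**2 - 2*x - 3 = 0, which factors as (x - 3)*(x + 1) = 0. The curves meet at x = -1, 3.
On [-1, 3], v = x - 4 is on top; that piece has area ∫[-1,3] (-(x**2 - 2*x - 3)) dx = 32/3.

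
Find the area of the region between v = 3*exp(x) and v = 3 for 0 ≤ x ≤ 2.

On [0, 2], (3*exp(x)) - (3) = 3*exp(x) - 3 is ≥ 0 throughout, so the area is a single integral of |3*exp(x) - 3|.
∫[0,2] (3*exp(x) - 3) dx = -9 + 3*exp(2).

-9 + 3*exp(2)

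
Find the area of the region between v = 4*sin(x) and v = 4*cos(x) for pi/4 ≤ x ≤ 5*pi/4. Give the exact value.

8*sqrt(2)

On [pi/4, 5*pi/4], (4*sin(x)) - (4*cos(x)) = 4*sin(x) - 4*cos(x) is ≥ 0 throughout, so the area is a single integral of |4*sin(x) - 4*cos(x)|.
∫[pi/4,5*pi/4] (4*sin(x) - 4*cos(x)) dx = 8*sqrt(2).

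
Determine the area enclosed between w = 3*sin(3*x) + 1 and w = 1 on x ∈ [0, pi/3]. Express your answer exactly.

2

On [0, pi/3], (3*sin(3*x) + 1) - (1) = 3*sin(3*x) is ≥ 0 throughout, so the area is a single integral of |3*sin(3*x)|.
∫[0,pi/3] (3*sin(3*x)) dx = 2.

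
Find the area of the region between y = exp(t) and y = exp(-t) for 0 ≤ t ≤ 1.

On [0, 1], (exp(t)) - (exp(-t)) = exp(t) - exp(-t) is ≥ 0 throughout, so the area is a single integral of |exp(t) - exp(-t)|.
∫[0,1] (exp(t) - exp(-t)) dt = -2 + exp(-1) + exp(1).

-2 + exp(-1) + exp(1)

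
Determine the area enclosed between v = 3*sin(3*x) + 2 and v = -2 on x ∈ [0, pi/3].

2 + 4*pi/3

On [0, pi/3], (3*sin(3*x) + 2) - (-2) = 3*sin(3*x) + 4 is ≥ 0 throughout, so the area is a single integral of |3*sin(3*x) + 4|.
∫[0,pi/3] (3*sin(3*x) + 4) dx = 2 + 4*pi/3.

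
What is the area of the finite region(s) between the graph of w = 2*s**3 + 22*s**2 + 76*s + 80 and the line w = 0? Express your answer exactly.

37/6

The curve meets the s-axis where 2*s**3 + 22*s**2 + 76*s + 80 = 0, i.e. 2*(s + 2)*(s + 4)*(s + 5) = 0, at s = -5, -4, -2.
On [-5, -4] the curve lies above the axis; ∫[-5,-4] (2*s**3 + 22*s**2 + 76*s + 80) ds = 5/6, giving area 5/6.
On [-4, -2] the curve lies below the axis; ∫[-4,-2] (2*s**3 + 22*s**2 + 76*s + 80) ds = -16/3, giving area 16/3.
Total area = 5/6 + 16/3 = 37/6.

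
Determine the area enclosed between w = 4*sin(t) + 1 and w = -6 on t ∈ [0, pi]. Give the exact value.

8 + 7*pi

On [0, pi], (4*sin(t) + 1) - (-6) = 4*sin(t) + 7 is ≥ 0 throughout, so the area is a single integral of |4*sin(t) + 7|.
∫[0,pi] (4*sin(t) + 7) dt = 8 + 7*pi.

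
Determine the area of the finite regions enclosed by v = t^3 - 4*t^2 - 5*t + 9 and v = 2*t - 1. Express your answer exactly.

937/12

Set the curves equal: t^3 - 4*t^2 - 5*t + 9 = 2*t - 1, so t^3 - 4*t^2 - 7*t + 10 = 0, which factors as (t - 5)*(t - 1)*(t + 2) = 0. The curves meet at t = -2, 1, 5.
On [-2, 1], v = t^3 - 4*t^2 - 5*t + 9 is on top; that piece has area ∫[-2,1] (t^3 - 4*t^2 - 7*t + 10) dt = 99/4.
On [1, 5], v = 2*t - 1 is on top; that piece has area ∫[1,5] (-(t^3 - 4*t^2 - 7*t + 10)) dt = 160/3.
Total enclosed area = 99/4 + 160/3 = 937/12.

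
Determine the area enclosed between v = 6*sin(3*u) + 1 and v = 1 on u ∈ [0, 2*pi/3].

The difference (6*sin(3*u) + 1) - (1) = 6*sin(3*u) changes sign at u = pi/3 inside [0, 2*pi/3], so split the integral there.
∫[0,pi/3] (6*sin(3*u)) du = 4.
∫[pi/3,2*pi/3] (6*sin(3*u)) du = -4; the area of that piece is 4.
Total area = 4 + 4 = 8.

8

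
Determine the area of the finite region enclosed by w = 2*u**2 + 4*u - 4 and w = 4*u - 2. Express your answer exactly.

8/3

Set the curves equal: 2*u**2 + 4*u - 4 = 4*u - 2, so 2*u**2 - 2 = 0, which factors as 2*(u - 1)*(u + 1) = 0. The curves meet at u = -1, 1.
On [-1, 1], w = 4*u - 2 is on top; that piece has area ∫[-1,1] (-(2*u**2 - 2)) du = 8/3.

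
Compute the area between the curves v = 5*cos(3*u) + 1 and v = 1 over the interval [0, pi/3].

10/3

The difference (5*cos(3*u) + 1) - (1) = 5*cos(3*u) changes sign at u = pi/6 inside [0, pi/3], so split the integral there.
∫[0,pi/6] (5*cos(3*u)) du = 5/3.
∫[pi/6,pi/3] (5*cos(3*u)) du = -5/3; the area of that piece is 5/3.
Total area = 5/3 + 5/3 = 10/3.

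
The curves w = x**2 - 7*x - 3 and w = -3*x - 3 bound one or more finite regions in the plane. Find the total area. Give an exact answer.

Set the curves equal: x**2 - 7*x - 3 = -3*x - 3, so x**2 - 4*x = 0, which factors as x*(x - 4) = 0. The curves meet at x = 0, 4.
On [0, 4], w = -3*x - 3 is on top; that piece has area ∫[0,4] (-(x**2 - 4*x)) dx = 32/3.

32/3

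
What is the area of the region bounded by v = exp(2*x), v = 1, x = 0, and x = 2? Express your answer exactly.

-5/2 + exp(4)/2

On [0, 2], (exp(2*x)) - (1) = exp(2*x) - 1 is ≥ 0 throughout, so the area is a single integral of |exp(2*x) - 1|.
∫[0,2] (exp(2*x) - 1) dx = -5/2 + exp(4)/2.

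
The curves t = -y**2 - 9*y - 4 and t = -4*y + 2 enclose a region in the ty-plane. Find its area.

Both boundary curves give t as a function of y, so integrate with respect to y. Setting them equal: -y**2 - 5*y - 6 = 0, i.e. -(y + 2)*(y + 3) = 0, so they meet at y = -3, -2.
For y in [-3, -2], t = -y**2 - 9*y - 4 is on the right; area = ∫[-3,-2] (-y**2 - 5*y - 6) dy = 1/6.

1/6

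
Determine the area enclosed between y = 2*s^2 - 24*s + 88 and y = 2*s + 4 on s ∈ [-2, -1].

On [-2, -1], (2*s^2 - 24*s + 88) - (2*s + 4) = 2*s^2 - 26*s + 84 is ≥ 0 throughout, so the area is a single integral of |2*s^2 - 26*s + 84|.
∫[-2,-1] (2*s^2 - 26*s + 84) ds = 383/3.

383/3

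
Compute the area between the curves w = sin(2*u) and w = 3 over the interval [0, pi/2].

-1 + 3*pi/2

On [0, pi/2], (sin(2*u)) - (3) = sin(2*u) - 3 is ≤ 0 throughout, so the area is a single integral of |sin(2*u) - 3|.
∫[0,pi/2] (sin(2*u) - 3) du = 1 - 3*pi/2; the area of that piece is -1 + 3*pi/2.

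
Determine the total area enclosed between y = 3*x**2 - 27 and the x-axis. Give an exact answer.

The curve meets the x-axis where 3*x**2 - 27 = 0, i.e. 3*(x - 3)*(x + 3) = 0, at x = -3, 3.
On [-3, 3] the curve lies below the axis; ∫[-3,3] (3*x**2 - 27) dx = -108, giving area 108.

108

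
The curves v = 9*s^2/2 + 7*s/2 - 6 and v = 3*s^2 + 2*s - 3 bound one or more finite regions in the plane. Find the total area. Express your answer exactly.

27/4

Set the curves equal: 9*s^2/2 + 7*s/2 - 6 = 3*s^2 + 2*s - 3, so 3*s^2/2 + 3*s/2 - 3 = 0, which factors as 3*(s - 1)*(s + 2)/2 = 0. The curves meet at s = -2, 1.
On [-2, 1], v = 3*s^2 + 2*s - 3 is on top; that piece has area ∫[-2,1] (-(3*s^2/2 + 3*s/2 - 3)) ds = 27/4.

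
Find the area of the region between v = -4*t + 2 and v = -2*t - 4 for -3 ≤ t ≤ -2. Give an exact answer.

11

On [-3, -2], (-4*t + 2) - (-2*t - 4) = -2*t + 6 is ≥ 0 throughout, so the area is a single integral of |-2*t + 6|.
∫[-3,-2] (-2*t + 6) dt = 11.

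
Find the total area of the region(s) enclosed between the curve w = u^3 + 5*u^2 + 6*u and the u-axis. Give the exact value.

37/12

The curve meets the u-axis where u^3 + 5*u^2 + 6*u = 0, i.e. u*(u + 2)*(u + 3) = 0, at u = -3, -2, 0.
On [-3, -2] the curve lies above the axis; ∫[-3,-2] (u^3 + 5*u^2 + 6*u) du = 5/12, giving area 5/12.
On [-2, 0] the curve lies below the axis; ∫[-2,0] (u^3 + 5*u^2 + 6*u) du = -8/3, giving area 8/3.
Total area = 5/12 + 8/3 = 37/12.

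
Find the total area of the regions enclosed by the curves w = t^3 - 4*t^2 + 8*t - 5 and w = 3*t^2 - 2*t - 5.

Set the curves equal: t^3 - 4*t^2 + 8*t - 5 = 3*t^2 - 2*t - 5, so t^3 - 7*t^2 + 10*t = 0, which factors as t*(t - 5)*(t - 2) = 0. The curves meet at t = 0, 2, 5.
On [0, 2], w = t^3 - 4*t^2 + 8*t - 5 is on top; that piece has area ∫[0,2] (t^3 - 7*t^2 + 10*t) dt = 16/3.
On [2, 5], w = 3*t^2 - 2*t - 5 is on top; that piece has area ∫[2,5] (-(t^3 - 7*t^2 + 10*t)) dt = 63/4.
Total enclosed area = 16/3 + 63/4 = 253/12.

253/12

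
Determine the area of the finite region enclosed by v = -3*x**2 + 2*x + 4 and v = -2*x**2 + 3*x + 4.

Set the curves equal: -3*x**2 + 2*x + 4 = -2*x**2 + 3*x + 4, so -x**2 - x = 0, which factors as -x*(x + 1) = 0. The curves meet at x = -1, 0.
On [-1, 0], v = -3*x**2 + 2*x + 4 is on top; that piece has area ∫[-1,0] (-x**2 - x) dx = 1/6.

1/6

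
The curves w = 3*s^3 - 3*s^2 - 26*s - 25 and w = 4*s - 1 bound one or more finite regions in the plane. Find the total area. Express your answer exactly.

443/2

Set the curves equal: 3*s^3 - 3*s^2 - 26*s - 25 = 4*s - 1, so 3*s^3 - 3*s^2 - 30*s - 24 = 0, which factors as 3*(s - 4)*(s + 1)*(s + 2) = 0. The curves meet at s = -2, -1, 4.
On [-2, -1], w = 3*s^3 - 3*s^2 - 26*s - 25 is on top; that piece has area ∫[-2,-1] (3*s^3 - 3*s^2 - 30*s - 24) ds = 11/4.
On [-1, 4], w = 4*s - 1 is on top; that piece has area ∫[-1,4] (-(3*s^3 - 3*s^2 - 30*s - 24)) ds = 875/4.
Total enclosed area = 11/4 + 875/4 = 443/2.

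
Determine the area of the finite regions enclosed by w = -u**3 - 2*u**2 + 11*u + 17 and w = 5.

937/12

Set the curves equal: -u**3 - 2*u**2 + 11*u + 17 = 5, so -u**3 - 2*u**2 + 11*u + 12 = 0, which factors as -(u - 3)*(u + 1)*(u + 4) = 0. The curves meet at u = -4, -1, 3.
On [-4, -1], w = 5 is on top; that piece has area ∫[-4,-1] (-(-u**3 - 2*u**2 + 11*u + 12)) du = 99/4.
On [-1, 3], w = -u**3 - 2*u**2 + 11*u + 17 is on top; that piece has area ∫[-1,3] (-u**3 - 2*u**2 + 11*u + 12) du = 160/3.
Total enclosed area = 99/4 + 160/3 = 937/12.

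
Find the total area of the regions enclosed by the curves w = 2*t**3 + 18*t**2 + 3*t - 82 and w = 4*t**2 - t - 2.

Set the curves equal: 2*t**3 + 18*t**2 + 3*t - 82 = 4*t**2 - t - 2, so 2*t**3 + 14*t**2 + 4*t - 80 = 0, which factors as 2*(t - 2)*(t + 4)*(t + 5) = 0. The curves meet at t = -5, -4, 2.
On [-5, -4], w = 2*t**3 + 18*t**2 + 3*t - 82 is on top; that piece has area ∫[-5,-4] (2*t**3 + 14*t**2 + 4*t - 80) dt = 13/6.
On [-4, 2], w = 4*t**2 - t - 2 is on top; that piece has area ∫[-4,2] (-(2*t**3 + 14*t**2 + 4*t - 80)) dt = 288.
Total enclosed area = 13/6 + 288 = 1741/6.

1741/6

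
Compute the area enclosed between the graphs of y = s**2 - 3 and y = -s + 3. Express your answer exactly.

125/6

Set the curves equal: s**2 - 3 = -s + 3, so s**2 + s - 6 = 0, which factors as (s - 2)*(s + 3) = 0. The curves meet at s = -3, 2.
On [-3, 2], y = -s + 3 is on top; that piece has area ∫[-3,2] (-(s**2 + s - 6)) ds = 125/6.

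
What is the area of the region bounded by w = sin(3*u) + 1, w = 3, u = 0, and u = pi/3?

-2/3 + 2*pi/3

On [0, pi/3], (sin(3*u) + 1) - (3) = sin(3*u) - 2 is ≤ 0 throughout, so the area is a single integral of |sin(3*u) - 2|.
∫[0,pi/3] (sin(3*u) - 2) du = 2/3 - 2*pi/3; the area of that piece is -2/3 + 2*pi/3.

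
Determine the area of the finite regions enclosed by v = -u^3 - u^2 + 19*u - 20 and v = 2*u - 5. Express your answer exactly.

568/3

Set the curves equal: -u^3 - u^2 + 19*u - 20 = 2*u - 5, so -u^3 - u^2 + 17*u - 15 = 0, which factors as -(u - 3)*(u - 1)*(u + 5) = 0. The curves meet at u = -5, 1, 3.
On [-5, 1], v = 2*u - 5 is on top; that piece has area ∫[-5,1] (-(-u^3 - u^2 + 17*u - 15)) du = 180.
On [1, 3], v = -u^3 - u^2 + 19*u - 20 is on top; that piece has area ∫[1,3] (-u^3 - u^2 + 17*u - 15) du = 28/3.
Total enclosed area = 180 + 28/3 = 568/3.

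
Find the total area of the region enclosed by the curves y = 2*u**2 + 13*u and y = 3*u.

Set the curves equal: 2*u**2 + 13*u = 3*u, so 2*u**2 + 10*u = 0, which factors as 2*u*(u + 5) = 0. The curves meet at u = -5, 0.
On [-5, 0], y = 3*u is on top; that piece has area ∫[-5,0] (-(2*u**2 + 10*u)) du = 125/3.

125/3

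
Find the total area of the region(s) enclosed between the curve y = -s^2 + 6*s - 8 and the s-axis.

The curve meets the s-axis where -s^2 + 6*s - 8 = 0, i.e. -(s - 4)*(s - 2) = 0, at s = 2, 4.
On [2, 4] the curve lies above the axis; ∫[2,4] (-s^2 + 6*s - 8) ds = 4/3, giving area 4/3.

4/3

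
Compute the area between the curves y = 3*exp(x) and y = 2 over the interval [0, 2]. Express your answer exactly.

-7 + 3*exp(2)

On [0, 2], (3*exp(x)) - (2) = 3*exp(x) - 2 is ≥ 0 throughout, so the area is a single integral of |3*exp(x) - 2|.
∫[0,2] (3*exp(x) - 2) dx = -7 + 3*exp(2).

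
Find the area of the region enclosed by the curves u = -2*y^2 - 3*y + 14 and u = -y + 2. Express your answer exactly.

125/3

Both boundary curves give u as a function of y, so integrate with respect to y. Setting them equal: -2*y^2 - 2*y + 12 = 0, i.e. -2*(y - 2)*(y + 3) = 0, so they meet at y = -3, 2.
For y in [-3, 2], u = -2*y^2 - 3*y + 14 is on the right; area = ∫[-3,2] (-2*y^2 - 2*y + 12) dy = 125/3.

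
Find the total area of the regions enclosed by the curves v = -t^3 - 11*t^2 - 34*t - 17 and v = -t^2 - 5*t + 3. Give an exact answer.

Set the curves equal: -t^3 - 11*t^2 - 34*t - 17 = -t^2 - 5*t + 3, so -t^3 - 10*t^2 - 29*t - 20 = 0, which factors as -(t + 1)*(t + 4)*(t + 5) = 0. The curves meet at t = -5, -4, -1.
On [-5, -4], v = -t^2 - 5*t + 3 is on top; that piece has area ∫[-5,-4] (-(-t^3 - 10*t^2 - 29*t - 20)) dt = 7/12.
On [-4, -1], v = -t^3 - 11*t^2 - 34*t - 17 is on top; that piece has area ∫[-4,-1] (-t^3 - 10*t^2 - 29*t - 20) dt = 45/4.
Total enclosed area = 7/12 + 45/4 = 71/6.

71/6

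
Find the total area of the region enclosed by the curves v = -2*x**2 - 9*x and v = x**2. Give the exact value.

27/2

Set the curves equal: -2*x**2 - 9*x = x**2, so -3*x**2 - 9*x = 0, which factors as -3*x*(x + 3) = 0. The curves meet at x = -3, 0.
On [-3, 0], v = -2*x**2 - 9*x is on top; that piece has area ∫[-3,0] (-3*x**2 - 9*x) dx = 27/2.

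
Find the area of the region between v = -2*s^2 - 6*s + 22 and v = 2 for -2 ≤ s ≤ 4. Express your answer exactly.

The difference (-2*s^2 - 6*s + 22) - (2) = -2*s^2 - 6*s + 20 changes sign at s = 2 inside [-2, 4], so split the integral there.
∫[-2,2] (-2*s^2 - 6*s + 20) ds = 208/3.
∫[2,4] (-2*s^2 - 6*s + 20) ds = -100/3; the area of that piece is 100/3.
Total area = 208/3 + 100/3 = 308/3.

308/3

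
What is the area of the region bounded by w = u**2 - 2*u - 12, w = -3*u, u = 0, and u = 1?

On [0, 1], (u**2 - 2*u - 12) - (-3*u) = u**2 + u - 12 is ≤ 0 throughout, so the area is a single integral of |u**2 + u - 12|.
∫[0,1] (u**2 + u - 12) du = -67/6; the area of that piece is 67/6.

67/6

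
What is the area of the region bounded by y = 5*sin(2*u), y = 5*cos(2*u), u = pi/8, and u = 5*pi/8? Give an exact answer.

5*sqrt(2)

On [pi/8, 5*pi/8], (5*sin(2*u)) - (5*cos(2*u)) = 5*sin(2*u) - 5*cos(2*u) is ≥ 0 throughout, so the area is a single integral of |5*sin(2*u) - 5*cos(2*u)|.
∫[pi/8,5*pi/8] (5*sin(2*u) - 5*cos(2*u)) du = 5*sqrt(2).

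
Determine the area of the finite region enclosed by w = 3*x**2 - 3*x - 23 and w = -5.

Set the curves equal: 3*x**2 - 3*x - 23 = -5, so 3*x**2 - 3*x - 18 = 0, which factors as 3*(x - 3)*(x + 2) = 0. The curves meet at x = -2, 3.
On [-2, 3], w = -5 is on top; that piece has area ∫[-2,3] (-(3*x**2 - 3*x - 18)) dx = 125/2.

125/2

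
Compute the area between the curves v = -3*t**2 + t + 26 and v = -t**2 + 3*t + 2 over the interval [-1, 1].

140/3

On [-1, 1], (-3*t**2 + t + 26) - (-t**2 + 3*t + 2) = -2*t**2 - 2*t + 24 is ≥ 0 throughout, so the area is a single integral of |-2*t**2 - 2*t + 24|.
∫[-1,1] (-2*t**2 - 2*t + 24) dt = 140/3.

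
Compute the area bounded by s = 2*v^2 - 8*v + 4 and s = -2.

8/3

Both boundary curves give s as a function of v, so integrate with respect to v. Setting them equal: 2*v^2 - 8*v + 6 = 0, i.e. 2*(v - 3)*(v - 1) = 0, so they meet at v = 1, 3.
For v in [1, 3], s = 2*v^2 - 8*v + 4 is on the left; area = ∫[1,3] (-(2*v^2 - 8*v + 6)) dv = 8/3.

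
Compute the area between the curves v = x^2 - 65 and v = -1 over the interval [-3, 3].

On [-3, 3], (x^2 - 65) - (-1) = x^2 - 64 is ≤ 0 throughout, so the area is a single integral of |x^2 - 64|.
∫[-3,3] (x^2 - 64) dx = -366; the area of that piece is 366.

366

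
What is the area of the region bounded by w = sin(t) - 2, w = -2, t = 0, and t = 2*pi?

The difference (sin(t) - 2) - (-2) = sin(t) changes sign at t = pi inside [0, 2*pi], so split the integral there.
∫[0,pi] (sin(t)) dt = 2.
∫[pi,2*pi] (sin(t)) dt = -2; the area of that piece is 2.
Total area = 2 + 2 = 4.

4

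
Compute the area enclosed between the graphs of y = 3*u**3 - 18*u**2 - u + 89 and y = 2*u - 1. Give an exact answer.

1221/4

Set the curves equal: 3*u**3 - 18*u**2 - u + 89 = 2*u - 1, so 3*u**3 - 18*u**2 - 3*u + 90 = 0, which factors as 3*(u - 5)*(u - 3)*(u + 2) = 0. The curves meet at u = -2, 3, 5.
On [-2, 3], y = 3*u**3 - 18*u**2 - u + 89 is on top; that piece has area ∫[-2,3] (3*u**3 - 18*u**2 - 3*u + 90) du = 1125/4.
On [3, 5], y = 2*u - 1 is on top; that piece has area ∫[3,5] (-(3*u**3 - 18*u**2 - 3*u + 90)) du = 24.
Total enclosed area = 1125/4 + 24 = 1221/4.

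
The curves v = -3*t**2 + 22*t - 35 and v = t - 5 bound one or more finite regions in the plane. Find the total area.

Set the curves equal: -3*t**2 + 22*t - 35 = t - 5, so -3*t**2 + 21*t - 30 = 0, which factors as -3*(t - 5)*(t - 2) = 0. The curves meet at t = 2, 5.
On [2, 5], v = -3*t**2 + 22*t - 35 is on top; that piece has area ∫[2,5] (-3*t**2 + 21*t - 30) dt = 27/2.

27/2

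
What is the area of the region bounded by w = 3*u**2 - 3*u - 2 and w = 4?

Set the curves equal: 3*u**2 - 3*u - 2 = 4, so 3*u**2 - 3*u - 6 = 0, which factors as 3*(u - 2)*(u + 1) = 0. The curves meet at u = -1, 2.
On [-1, 2], w = 4 is on top; that piece has area ∫[-1,2] (-(3*u**2 - 3*u - 6)) du = 27/2.

27/2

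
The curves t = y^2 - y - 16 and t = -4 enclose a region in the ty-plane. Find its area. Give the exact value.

Both boundary curves give t as a function of y, so integrate with respect to y. Setting them equal: y^2 - y - 12 = 0, i.e. (y - 4)*(y + 3) = 0, so they meet at y = -3, 4.
For y in [-3, 4], t = y^2 - y - 16 is on the left; area = ∫[-3,4] (-(y^2 - y - 12)) dy = 343/6.

343/6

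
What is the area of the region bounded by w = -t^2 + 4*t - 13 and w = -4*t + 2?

4/3

Set the curves equal: -t^2 + 4*t - 13 = -4*t + 2, so -t^2 + 8*t - 15 = 0, which factors as -(t - 5)*(t - 3) = 0. The curves meet at t = 3, 5.
On [3, 5], w = -t^2 + 4*t - 13 is on top; that piece has area ∫[3,5] (-t^2 + 8*t - 15) dt = 4/3.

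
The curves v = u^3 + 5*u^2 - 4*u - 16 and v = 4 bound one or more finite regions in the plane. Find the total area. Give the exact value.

Set the curves equal: u^3 + 5*u^2 - 4*u - 16 = 4, so u^3 + 5*u^2 - 4*u - 20 = 0, which factors as (u - 2)*(u + 2)*(u + 5) = 0. The curves meet at u = -5, -2, 2.
On [-5, -2], v = u^3 + 5*u^2 - 4*u - 16 is on top; that piece has area ∫[-5,-2] (u^3 + 5*u^2 - 4*u - 20) du = 99/4.
On [-2, 2], v = 4 is on top; that piece has area ∫[-2,2] (-(u^3 + 5*u^2 - 4*u - 20)) du = 160/3.
Total enclosed area = 99/4 + 160/3 = 937/12.

937/12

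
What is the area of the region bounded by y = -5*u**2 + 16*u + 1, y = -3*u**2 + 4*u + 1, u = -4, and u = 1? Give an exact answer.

144

The difference (-5*u**2 + 16*u + 1) - (-3*u**2 + 4*u + 1) = -2*u**2 + 12*u changes sign at u = 0 inside [-4, 1], so split the integral there.
∫[-4,0] (-2*u**2 + 12*u) du = -416/3; the area of that piece is 416/3.
∫[0,1] (-2*u**2 + 12*u) du = 16/3.
Total area = 416/3 + 16/3 = 144.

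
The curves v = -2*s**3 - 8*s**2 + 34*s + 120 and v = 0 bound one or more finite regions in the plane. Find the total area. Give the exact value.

3901/6

Set the curves equal: -2*s**3 - 8*s**2 + 34*s + 120 = 0, so -2*s**3 - 8*s**2 + 34*s + 120 = 0, which factors as -2*(s - 4)*(s + 3)*(s + 5) = 0. The curves meet at s = -5, -3, 4.
On [-5, -3], v = 0 is on top; that piece has area ∫[-5,-3] (-(-2*s**3 - 8*s**2 + 34*s + 120)) ds = 64/3.
On [-3, 4], v = -2*s**3 - 8*s**2 + 34*s + 120 is on top; that piece has area ∫[-3,4] (-2*s**3 - 8*s**2 + 34*s + 120) ds = 3773/6.
Total enclosed area = 64/3 + 3773/6 = 3901/6.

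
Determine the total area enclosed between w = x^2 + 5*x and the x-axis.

The curve meets the x-axis where x^2 + 5*x = 0, i.e. x*(x + 5) = 0, at x = -5, 0.
On [-5, 0] the curve lies below the axis; ∫[-5,0] (x^2 + 5*x) dx = -125/6, giving area 125/6.

125/6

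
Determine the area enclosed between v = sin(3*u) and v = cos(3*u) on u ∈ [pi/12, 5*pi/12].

On [pi/12, 5*pi/12], (sin(3*u)) - (cos(3*u)) = sin(3*u) - cos(3*u) is ≥ 0 throughout, so the area is a single integral of |sin(3*u) - cos(3*u)|.
∫[pi/12,5*pi/12] (sin(3*u) - cos(3*u)) du = 2*sqrt(2)/3.

2*sqrt(2)/3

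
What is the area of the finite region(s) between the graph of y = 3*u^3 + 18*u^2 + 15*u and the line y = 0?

393/4

The curve meets the u-axis where 3*u^3 + 18*u^2 + 15*u = 0, i.e. 3*u*(u + 1)*(u + 5) = 0, at u = -5, -1, 0.
On [-5, -1] the curve lies above the axis; ∫[-5,-1] (3*u^3 + 18*u^2 + 15*u) du = 96, giving area 96.
On [-1, 0] the curve lies below the axis; ∫[-1,0] (3*u^3 + 18*u^2 + 15*u) du = -9/4, giving area 9/4.
Total area = 96 + 9/4 = 393/4.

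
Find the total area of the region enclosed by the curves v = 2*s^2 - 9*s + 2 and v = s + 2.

Set the curves equal: 2*s^2 - 9*s + 2 = s + 2, so 2*s^2 - 10*s = 0, which factors as 2*s*(s - 5) = 0. The curves meet at s = 0, 5.
On [0, 5], v = s + 2 is on top; that piece has area ∫[0,5] (-(2*s^2 - 10*s)) ds = 125/3.

125/3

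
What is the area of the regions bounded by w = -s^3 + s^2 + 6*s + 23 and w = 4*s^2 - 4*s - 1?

Set the curves equal: -s^3 + s^2 + 6*s + 23 = 4*s^2 - 4*s - 1, so -s^3 - 3*s^2 + 10*s + 24 = 0, which factors as -(s - 3)*(s + 2)*(s + 4) = 0. The curves meet at s = -4, -2, 3.
On [-4, -2], w = 4*s^2 - 4*s - 1 is on top; that piece has area ∫[-4,-2] (-(-s^3 - 3*s^2 + 10*s + 24)) ds = 8.
On [-2, 3], w = -s^3 + s^2 + 6*s + 23 is on top; that piece has area ∫[-2,3] (-s^3 - 3*s^2 + 10*s + 24) ds = 375/4.
Total enclosed area = 8 + 375/4 = 407/4.

407/4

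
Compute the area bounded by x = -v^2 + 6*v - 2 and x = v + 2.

Both boundary curves give x as a function of v, so integrate with respect to v. Setting them equal: -v^2 + 5*v - 4 = 0, i.e. -(v - 4)*(v - 1) = 0, so they meet at v = 1, 4.
For v in [1, 4], x = -v^2 + 6*v - 2 is on the right; area = ∫[1,4] (-v^2 + 5*v - 4) dv = 9/2.

9/2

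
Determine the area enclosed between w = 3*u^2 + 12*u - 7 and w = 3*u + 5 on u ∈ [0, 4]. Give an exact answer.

101

The difference (3*u^2 + 12*u - 7) - (3*u + 5) = 3*u^2 + 9*u - 12 changes sign at u = 1 inside [0, 4], so split the integral there.
∫[0,1] (3*u^2 + 9*u - 12) du = -13/2; the area of that piece is 13/2.
∫[1,4] (3*u^2 + 9*u - 12) du = 189/2.
Total area = 13/2 + 189/2 = 101.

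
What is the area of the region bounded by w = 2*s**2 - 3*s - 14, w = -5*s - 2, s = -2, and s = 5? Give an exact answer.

The difference (2*s**2 - 3*s - 14) - (-5*s - 2) = 2*s**2 + 2*s - 12 changes sign at s = 2 inside [-2, 5], so split the integral there.
∫[-2,2] (2*s**2 + 2*s - 12) ds = -112/3; the area of that piece is 112/3.
∫[2,5] (2*s**2 + 2*s - 12) ds = 63.
Total area = 112/3 + 63 = 301/3.

301/3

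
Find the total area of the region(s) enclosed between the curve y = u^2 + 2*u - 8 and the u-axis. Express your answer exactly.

The curve meets the u-axis where u^2 + 2*u - 8 = 0, i.e. (u - 2)*(u + 4) = 0, at u = -4, 2.
On [-4, 2] the curve lies below the axis; ∫[-4,2] (u^2 + 2*u - 8) du = -36, giving area 36.

36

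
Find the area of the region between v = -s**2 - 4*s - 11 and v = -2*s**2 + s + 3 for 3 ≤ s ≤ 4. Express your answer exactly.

On [3, 4], (-s**2 - 4*s - 11) - (-2*s**2 + s + 3) = s**2 - 5*s - 14 is ≤ 0 throughout, so the area is a single integral of |s**2 - 5*s - 14|.
∫[3,4] (s**2 - 5*s - 14) ds = -115/6; the area of that piece is 115/6.

115/6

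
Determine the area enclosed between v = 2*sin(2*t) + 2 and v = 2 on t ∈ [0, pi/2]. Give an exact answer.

2

On [0, pi/2], (2*sin(2*t) + 2) - (2) = 2*sin(2*t) is ≥ 0 throughout, so the area is a single integral of |2*sin(2*t)|.
∫[0,pi/2] (2*sin(2*t)) dt = 2.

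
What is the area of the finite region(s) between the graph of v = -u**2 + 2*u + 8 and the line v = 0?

36

The curve meets the u-axis where -u**2 + 2*u + 8 = 0, i.e. -(u - 4)*(u + 2) = 0, at u = -2, 4.
On [-2, 4] the curve lies above the axis; ∫[-2,4] (-u**2 + 2*u + 8) du = 36, giving area 36.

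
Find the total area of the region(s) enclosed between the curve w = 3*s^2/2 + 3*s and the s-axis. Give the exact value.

2

The curve meets the s-axis where 3*s^2/2 + 3*s = 0, i.e. 3*s*(s + 2)/2 = 0, at s = -2, 0.
On [-2, 0] the curve lies below the axis; ∫[-2,0] (3*s^2/2 + 3*s) ds = -2, giving area 2.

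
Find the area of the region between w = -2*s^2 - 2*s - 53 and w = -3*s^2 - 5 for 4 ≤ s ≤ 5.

On [4, 5], (-2*s^2 - 2*s - 53) - (-3*s^2 - 5) = s^2 - 2*s - 48 is ≤ 0 throughout, so the area is a single integral of |s^2 - 2*s - 48|.
∫[4,5] (s^2 - 2*s - 48) ds = -110/3; the area of that piece is 110/3.

110/3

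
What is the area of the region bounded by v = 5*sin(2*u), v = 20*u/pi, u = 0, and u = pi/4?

5/2 - 5*pi/8

On [0, pi/4], (5*sin(2*u)) - (20*u/pi) = -20*u/pi + 5*sin(2*u) is ≥ 0 throughout, so the area is a single integral of |-20*u/pi + 5*sin(2*u)|.
∫[0,pi/4] (-20*u/pi + 5*sin(2*u)) du = 5/2 - 5*pi/8.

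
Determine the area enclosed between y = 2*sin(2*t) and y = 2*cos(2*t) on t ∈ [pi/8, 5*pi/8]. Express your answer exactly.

2*sqrt(2)

On [pi/8, 5*pi/8], (2*sin(2*t)) - (2*cos(2*t)) = 2*sin(2*t) - 2*cos(2*t) is ≥ 0 throughout, so the area is a single integral of |2*sin(2*t) - 2*cos(2*t)|.
∫[pi/8,5*pi/8] (2*sin(2*t) - 2*cos(2*t)) dt = 2*sqrt(2).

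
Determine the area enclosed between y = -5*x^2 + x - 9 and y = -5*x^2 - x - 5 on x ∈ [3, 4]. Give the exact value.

On [3, 4], (-5*x^2 + x - 9) - (-5*x^2 - x - 5) = 2*x - 4 is ≥ 0 throughout, so the area is a single integral of |2*x - 4|.
∫[3,4] (2*x - 4) dx = 3.

3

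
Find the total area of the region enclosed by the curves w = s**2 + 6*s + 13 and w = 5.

4/3

Set the curves equal: s**2 + 6*s + 13 = 5, so s**2 + 6*s + 8 = 0, which factors as (s + 2)*(s + 4) = 0. The curves meet at s = -4, -2.
On [-4, -2], w = 5 is on top; that piece has area ∫[-4,-2] (-(s**2 + 6*s + 8)) ds = 4/3.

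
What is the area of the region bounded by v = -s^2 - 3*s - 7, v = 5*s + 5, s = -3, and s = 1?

The difference (-s^2 - 3*s - 7) - (5*s + 5) = -s^2 - 8*s - 12 changes sign at s = -2 inside [-3, 1], so split the integral there.
∫[-3,-2] (-s^2 - 8*s - 12) ds = 5/3.
∫[-2,1] (-s^2 - 8*s - 12) ds = -27; the area of that piece is 27.
Total area = 5/3 + 27 = 86/3.

86/3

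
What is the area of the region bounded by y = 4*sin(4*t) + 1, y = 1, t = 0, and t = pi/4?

On [0, pi/4], (4*sin(4*t) + 1) - (1) = 4*sin(4*t) is ≥ 0 throughout, so the area is a single integral of |4*sin(4*t)|.
∫[0,pi/4] (4*sin(4*t)) dt = 2.

2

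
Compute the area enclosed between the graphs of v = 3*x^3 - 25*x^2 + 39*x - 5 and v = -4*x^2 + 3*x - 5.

71/2

Set the curves equal: 3*x^3 - 25*x^2 + 39*x - 5 = -4*x^2 + 3*x - 5, so 3*x^3 - 21*x^2 + 36*x = 0, which factors as 3*x*(x - 4)*(x - 3) = 0. The curves meet at x = 0, 3, 4.
On [0, 3], v = 3*x^3 - 25*x^2 + 39*x - 5 is on top; that piece has area ∫[0,3] (3*x^3 - 21*x^2 + 36*x) dx = 135/4.
On [3, 4], v = -4*x^2 + 3*x - 5 is on top; that piece has area ∫[3,4] (-(3*x^3 - 21*x^2 + 36*x)) dx = 7/4.
Total enclosed area = 135/4 + 7/4 = 71/2.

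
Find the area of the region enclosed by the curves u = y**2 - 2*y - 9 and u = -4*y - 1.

Both boundary curves give u as a function of y, so integrate with respect to y. Setting them equal: y**2 + 2*y - 8 = 0, i.e. (y - 2)*(y + 4) = 0, so they meet at y = -4, 2.
For y in [-4, 2], u = y**2 - 2*y - 9 is on the left; area = ∫[-4,2] (-(y**2 + 2*y - 8)) dy = 36.

36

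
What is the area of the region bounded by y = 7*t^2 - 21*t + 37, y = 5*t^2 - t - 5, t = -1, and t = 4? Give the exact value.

110

The difference (7*t^2 - 21*t + 37) - (5*t^2 - t - 5) = 2*t^2 - 20*t + 42 changes sign at t = 3 inside [-1, 4], so split the integral there.
∫[-1,3] (2*t^2 - 20*t + 42) dt = 320/3.
∫[3,4] (2*t^2 - 20*t + 42) dt = -10/3; the area of that piece is 10/3.
Total area = 320/3 + 10/3 = 110.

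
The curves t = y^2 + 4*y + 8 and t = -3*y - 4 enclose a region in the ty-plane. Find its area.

1/6

Both boundary curves give t as a function of y, so integrate with respect to y. Setting them equal: y^2 + 7*y + 12 = 0, i.e. (y + 3)*(y + 4) = 0, so they meet at y = -4, -3.
For y in [-4, -3], t = y^2 + 4*y + 8 is on the left; area = ∫[-4,-3] (-(y^2 + 7*y + 12)) dy = 1/6.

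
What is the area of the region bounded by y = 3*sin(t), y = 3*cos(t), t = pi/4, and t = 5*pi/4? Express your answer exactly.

6*sqrt(2)

On [pi/4, 5*pi/4], (3*sin(t)) - (3*cos(t)) = 3*sin(t) - 3*cos(t) is ≥ 0 throughout, so the area is a single integral of |3*sin(t) - 3*cos(t)|.
∫[pi/4,5*pi/4] (3*sin(t) - 3*cos(t)) dt = 6*sqrt(2).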